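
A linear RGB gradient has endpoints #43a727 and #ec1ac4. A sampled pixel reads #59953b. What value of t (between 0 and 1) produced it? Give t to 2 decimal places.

Invert the lerp on the R channel (largest span, 169): t = (89 − 67) / (236 − 67) = 22/169 = 0.13018.
Check on G: (149 − 167)/(26 − 167) = 0.1277 ✓

0.13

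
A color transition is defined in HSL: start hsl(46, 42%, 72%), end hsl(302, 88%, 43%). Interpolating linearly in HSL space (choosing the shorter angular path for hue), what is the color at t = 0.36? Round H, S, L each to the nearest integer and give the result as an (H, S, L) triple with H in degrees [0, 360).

(9, 59, 62)

Hue: 302 − 46 = 256°, but |256| > 180 so the shorter arc goes the other way: Δh = 256 − 360 = -104°.
H = 46 + 0.36 × (-104) = 8.56 → 9°
S = 42 + 0.36 × (88 − 42) = 58.56 → 59%
L = 72 + 0.36 × (43 − 72) = 61.56 → 62%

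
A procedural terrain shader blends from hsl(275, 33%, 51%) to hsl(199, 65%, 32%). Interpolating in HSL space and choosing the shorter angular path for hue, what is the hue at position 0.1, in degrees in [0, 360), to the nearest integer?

267

Hue arc: Δh = 199 − 275 = -76° (|Δh| ≤ 180, already the shorter path).
H = 275 + 0.1 × (-76) = 267.4 → 267°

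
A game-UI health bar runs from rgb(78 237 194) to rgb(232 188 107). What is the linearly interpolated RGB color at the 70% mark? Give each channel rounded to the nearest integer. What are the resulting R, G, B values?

70% corresponds to t = 0.7.
R = 78 + 0.7 × (232 − 78) = 78 + 0.7 × 154 = 185.8 → 186
G = 237 + 0.7 × (188 − 237) = 237 + 0.7 × -49 = 202.7 → 203
B = 194 + 0.7 × (107 − 194) = 194 + 0.7 × -87 = 133.1 → 133

(186, 203, 133)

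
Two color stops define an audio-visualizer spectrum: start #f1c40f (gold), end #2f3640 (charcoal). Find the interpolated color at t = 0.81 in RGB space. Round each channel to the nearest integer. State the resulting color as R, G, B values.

(84, 81, 55)

#f1c40f → (241, 196, 15); #2f3640 → (47, 54, 64).
R = 241 + 0.81 × (47 − 241) = 241 + 0.81 × -194 = 83.86 → 84
G = 196 + 0.81 × (54 − 196) = 196 + 0.81 × -142 = 80.98 → 81
B = 15 + 0.81 × (64 − 15) = 15 + 0.81 × 49 = 54.69 → 55
So the blended color is (84, 81, 55), about #545137.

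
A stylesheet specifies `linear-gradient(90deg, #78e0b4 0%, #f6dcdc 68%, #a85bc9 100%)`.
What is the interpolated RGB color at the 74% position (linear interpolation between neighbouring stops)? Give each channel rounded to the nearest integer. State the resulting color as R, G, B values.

(231, 196, 216)

74% lies between the 68% and 100% stops, so the local fraction is t = (74 − 68)/(100 − 68) = 6/32 ≈ 0.1875.
#f6dcdc → (246, 220, 220); #a85bc9 → (168, 91, 201).
R = 246 + 0.1875 × (168 − 246) = 231.375 → 231
G = 220 + 0.1875 × (91 − 220) = 195.812 → 196
B = 220 + 0.1875 × (201 − 220) = 216.438 → 216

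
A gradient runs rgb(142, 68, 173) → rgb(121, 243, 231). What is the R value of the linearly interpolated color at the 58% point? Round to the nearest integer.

130

R = 142 + 0.58 × (121 − 142) = 129.82 → 130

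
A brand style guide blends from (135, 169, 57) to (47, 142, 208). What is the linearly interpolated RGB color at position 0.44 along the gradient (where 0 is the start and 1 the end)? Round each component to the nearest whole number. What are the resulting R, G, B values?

R = 135 + 0.44 × (47 − 135) = 135 + 0.44 × -88 = 96.28 → 96
G = 169 + 0.44 × (142 − 169) = 169 + 0.44 × -27 = 157.12 → 157
B = 57 + 0.44 × (208 − 57) = 57 + 0.44 × 151 = 123.44 → 123

(96, 157, 123)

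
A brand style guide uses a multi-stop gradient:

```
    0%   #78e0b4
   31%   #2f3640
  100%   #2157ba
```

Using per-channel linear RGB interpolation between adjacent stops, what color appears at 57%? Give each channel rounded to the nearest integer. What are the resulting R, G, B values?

(42, 66, 110)

57% lies between the 31% and 100% stops, so the local fraction is t = (57 − 31)/(100 − 31) = 26/69 ≈ 0.3768.
#2f3640 → (47, 54, 64); #2157ba → (33, 87, 186).
R = 47 + 0.3768 × (33 − 47) = 41.725 → 42
G = 54 + 0.3768 × (87 − 54) = 66.434 → 66
B = 64 + 0.3768 × (186 − 64) = 109.97 → 110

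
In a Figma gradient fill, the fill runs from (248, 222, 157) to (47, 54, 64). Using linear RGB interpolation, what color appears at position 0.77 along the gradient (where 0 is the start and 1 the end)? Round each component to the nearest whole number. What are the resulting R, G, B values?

(93, 93, 85)

R = 248 + 0.77 × (47 − 248) = 248 + 0.77 × -201 = 93.23 → 93
G = 222 + 0.77 × (54 − 222) = 222 + 0.77 × -168 = 92.64 → 93
B = 157 + 0.77 × (64 − 157) = 157 + 0.77 × -93 = 85.39 → 85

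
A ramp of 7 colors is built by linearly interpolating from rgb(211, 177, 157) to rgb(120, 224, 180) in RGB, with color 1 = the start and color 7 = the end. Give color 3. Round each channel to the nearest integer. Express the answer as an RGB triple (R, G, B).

With 7 swatches and endpoints inclusive, swatch 3 sits at t = (3 − 1)/(7 − 1) = 2/6 ≈ 0.3333.
R = 211 + 0.3333 × (120 − 211) = 180.67 → 181
G = 177 + 0.3333 × (224 − 177) = 192.665 → 193
B = 157 + 0.3333 × (180 − 157) = 164.666 → 165

(181, 193, 165)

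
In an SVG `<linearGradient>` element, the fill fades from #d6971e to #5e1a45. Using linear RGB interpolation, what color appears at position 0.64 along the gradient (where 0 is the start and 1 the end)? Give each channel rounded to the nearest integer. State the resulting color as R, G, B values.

(137, 71, 55)

#d6971e → (214, 151, 30); #5e1a45 → (94, 26, 69).
R = 214 + 0.64 × (94 − 214) = 214 + 0.64 × -120 = 137.2 → 137
G = 151 + 0.64 × (26 − 151) = 151 + 0.64 × -125 = 71 → 71
B = 30 + 0.64 × (69 − 30) = 30 + 0.64 × 39 = 54.96 → 55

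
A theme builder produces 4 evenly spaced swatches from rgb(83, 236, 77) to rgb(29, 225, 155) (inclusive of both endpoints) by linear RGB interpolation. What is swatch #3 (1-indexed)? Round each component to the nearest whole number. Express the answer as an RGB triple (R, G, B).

(47, 229, 129)

With 4 swatches and endpoints inclusive, swatch 3 sits at t = (3 − 1)/(4 − 1) = 2/3 ≈ 0.6667.
R = 83 + 0.6667 × (29 − 83) = 46.998 → 47
G = 236 + 0.6667 × (225 − 236) = 228.666 → 229
B = 77 + 0.6667 × (155 − 77) = 129.003 → 129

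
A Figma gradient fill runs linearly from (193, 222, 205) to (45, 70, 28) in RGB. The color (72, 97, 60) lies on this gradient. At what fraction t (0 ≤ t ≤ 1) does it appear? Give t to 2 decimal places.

Invert the lerp on the B channel (largest span, 177): t = (60 − 205) / (28 − 205) = -145/-177 = 0.81921.
Check on R: (72 − 193)/(45 − 193) = 0.8176 ✓

0.82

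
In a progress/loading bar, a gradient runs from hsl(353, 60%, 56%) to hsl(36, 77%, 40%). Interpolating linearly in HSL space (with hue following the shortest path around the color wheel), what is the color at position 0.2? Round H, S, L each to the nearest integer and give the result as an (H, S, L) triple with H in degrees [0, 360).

Hue: 36 − 353 = -317°, but |-317| > 180 so the shorter arc goes the other way: Δh = -317 + 360 = 43°.
H = 353 + 0.2 × (43) = 361.6 → 362 → 362 mod 360 = 2°
S = 60 + 0.2 × (77 − 60) = 63.4 → 63%
L = 56 + 0.2 × (40 − 56) = 52.8 → 53%

(2, 63, 53)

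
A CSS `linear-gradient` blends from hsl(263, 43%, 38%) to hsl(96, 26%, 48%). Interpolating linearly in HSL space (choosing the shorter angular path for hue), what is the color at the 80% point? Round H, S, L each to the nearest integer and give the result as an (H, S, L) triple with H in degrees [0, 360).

(129, 29, 46)

Hue arc: Δh = 96 − 263 = -167° (|Δh| ≤ 180, already the shorter path).
H = 263 + 0.8 × (-167) = 129.4 → 129°
S = 43 + 0.8 × (26 − 43) = 29.4 → 29%
L = 38 + 0.8 × (48 − 38) = 46 → 46%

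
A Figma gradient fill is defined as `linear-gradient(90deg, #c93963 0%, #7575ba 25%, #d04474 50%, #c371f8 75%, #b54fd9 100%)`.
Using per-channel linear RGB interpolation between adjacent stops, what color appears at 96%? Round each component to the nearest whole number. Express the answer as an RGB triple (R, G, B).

(183, 84, 222)

96% lies between the 75% and 100% stops, so the local fraction is t = (96 − 75)/(100 − 75) = 21/25 ≈ 0.84.
#c371f8 → (195, 113, 248); #b54fd9 → (181, 79, 217).
R = 195 + 0.84 × (181 − 195) = 183.24 → 183
G = 113 + 0.84 × (79 − 113) = 84.44 → 84
B = 248 + 0.84 × (217 − 248) = 221.96 → 222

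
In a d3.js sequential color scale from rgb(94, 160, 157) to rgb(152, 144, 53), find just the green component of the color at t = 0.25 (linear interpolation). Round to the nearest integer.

G = 160 + 0.25 × (144 − 160) = 156 → 156

156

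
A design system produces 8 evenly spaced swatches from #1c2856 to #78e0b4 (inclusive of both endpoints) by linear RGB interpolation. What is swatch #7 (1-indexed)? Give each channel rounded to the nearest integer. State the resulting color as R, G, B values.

With 8 swatches and endpoints inclusive, swatch 7 sits at t = (7 − 1)/(8 − 1) = 6/7 ≈ 0.8571.
#1c2856 → (28, 40, 86); #78e0b4 → (120, 224, 180).
R = 28 + 0.8571 × (120 − 28) = 106.853 → 107
G = 40 + 0.8571 × (224 − 40) = 197.706 → 198
B = 86 + 0.8571 × (180 − 86) = 166.567 → 167

(107, 198, 167)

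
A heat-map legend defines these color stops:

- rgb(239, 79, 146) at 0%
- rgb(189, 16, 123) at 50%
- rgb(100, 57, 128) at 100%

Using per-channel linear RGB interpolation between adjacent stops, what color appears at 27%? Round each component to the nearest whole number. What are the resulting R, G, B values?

(212, 45, 134)

27% lies between the 0% and 50% stops, so the local fraction is t = (27 − 0)/(50 − 0) = 27/50 ≈ 0.54.
R = 239 + 0.54 × (189 − 239) = 212 → 212
G = 79 + 0.54 × (16 − 79) = 44.98 → 45
B = 146 + 0.54 × (123 − 146) = 133.58 → 134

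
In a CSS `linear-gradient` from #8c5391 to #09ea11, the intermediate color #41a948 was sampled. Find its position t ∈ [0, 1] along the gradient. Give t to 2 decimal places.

Invert the lerp on the G channel (largest span, 151): t = (169 − 83) / (234 − 83) = 86/151 = 0.56954.
Check on R: (65 − 140)/(9 − 140) = 0.5725 ✓

0.57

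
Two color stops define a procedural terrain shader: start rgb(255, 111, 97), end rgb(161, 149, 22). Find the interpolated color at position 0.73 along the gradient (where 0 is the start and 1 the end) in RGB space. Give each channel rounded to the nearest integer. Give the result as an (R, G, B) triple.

(186, 139, 42)

R = 255 + 0.73 × (161 − 255) = 255 + 0.73 × -94 = 186.38 → 186
G = 111 + 0.73 × (149 − 111) = 111 + 0.73 × 38 = 138.74 → 139
B = 97 + 0.73 × (22 − 97) = 97 + 0.73 × -75 = 42.25 → 42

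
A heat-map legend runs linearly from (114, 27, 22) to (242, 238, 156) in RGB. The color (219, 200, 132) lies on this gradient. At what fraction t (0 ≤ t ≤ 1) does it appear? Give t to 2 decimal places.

0.82

Invert the lerp on the G channel (largest span, 211): t = (200 − 27) / (238 − 27) = 173/211 = 0.81991.
Check on R: (219 − 114)/(242 − 114) = 0.8203 ✓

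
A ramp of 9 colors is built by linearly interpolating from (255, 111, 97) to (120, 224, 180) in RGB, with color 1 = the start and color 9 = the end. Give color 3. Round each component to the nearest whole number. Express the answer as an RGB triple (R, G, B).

With 9 swatches and endpoints inclusive, swatch 3 sits at t = (3 − 1)/(9 − 1) = 2/8 ≈ 0.25.
R = 255 + 0.25 × (120 − 255) = 221.25 → 221
G = 111 + 0.25 × (224 − 111) = 139.25 → 139
B = 97 + 0.25 × (180 − 97) = 117.75 → 118

(221, 139, 118)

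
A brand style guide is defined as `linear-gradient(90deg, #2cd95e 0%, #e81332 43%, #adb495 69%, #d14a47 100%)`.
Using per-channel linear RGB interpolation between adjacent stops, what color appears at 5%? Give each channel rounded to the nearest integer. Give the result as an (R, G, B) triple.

(66, 194, 89)

5% lies between the 0% and 43% stops, so the local fraction is t = (5 − 0)/(43 − 0) = 5/43 ≈ 0.1163.
#2cd95e → (44, 217, 94); #e81332 → (232, 19, 50).
R = 44 + 0.1163 × (232 − 44) = 65.864 → 66
G = 217 + 0.1163 × (19 − 217) = 193.973 → 194
B = 94 + 0.1163 × (50 − 94) = 88.883 → 89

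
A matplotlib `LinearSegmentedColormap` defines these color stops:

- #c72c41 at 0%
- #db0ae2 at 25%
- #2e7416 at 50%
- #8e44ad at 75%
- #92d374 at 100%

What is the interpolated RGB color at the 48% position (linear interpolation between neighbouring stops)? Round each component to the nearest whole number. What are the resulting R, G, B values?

48% lies between the 25% and 50% stops, so the local fraction is t = (48 − 25)/(50 − 25) = 23/25 ≈ 0.92.
#db0ae2 → (219, 10, 226); #2e7416 → (46, 116, 22).
R = 219 + 0.92 × (46 − 219) = 59.84 → 60
G = 10 + 0.92 × (116 − 10) = 107.52 → 108
B = 226 + 0.92 × (22 − 226) = 38.32 → 38

(60, 108, 38)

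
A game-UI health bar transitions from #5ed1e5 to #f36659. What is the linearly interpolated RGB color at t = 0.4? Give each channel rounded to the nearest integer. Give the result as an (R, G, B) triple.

(154, 166, 173)

#5ed1e5 → (94, 209, 229); #f36659 → (243, 102, 89).
R = 94 + 0.4 × (243 − 94) = 94 + 0.4 × 149 = 153.6 → 154
G = 209 + 0.4 × (102 − 209) = 209 + 0.4 × -107 = 166.2 → 166
B = 229 + 0.4 × (89 − 229) = 229 + 0.4 × -140 = 173 → 173
So the blended color is (154, 166, 173), about #9aa6ad.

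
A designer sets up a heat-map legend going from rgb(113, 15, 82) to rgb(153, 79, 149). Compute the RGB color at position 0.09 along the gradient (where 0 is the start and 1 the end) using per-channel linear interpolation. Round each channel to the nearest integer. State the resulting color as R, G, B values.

(117, 21, 88)

R = 113 + 0.09 × (153 − 113) = 113 + 0.09 × 40 = 116.6 → 117
G = 15 + 0.09 × (79 − 15) = 15 + 0.09 × 64 = 20.76 → 21
B = 82 + 0.09 × (149 − 82) = 82 + 0.09 × 67 = 88.03 → 88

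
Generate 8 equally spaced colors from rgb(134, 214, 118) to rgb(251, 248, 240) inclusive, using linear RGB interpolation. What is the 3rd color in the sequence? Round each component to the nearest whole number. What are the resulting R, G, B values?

(167, 224, 153)

With 8 swatches and endpoints inclusive, swatch 3 sits at t = (3 − 1)/(8 − 1) = 2/7 ≈ 0.2857.
R = 134 + 0.2857 × (251 − 134) = 167.427 → 167
G = 214 + 0.2857 × (248 − 214) = 223.714 → 224
B = 118 + 0.2857 × (240 − 118) = 152.855 → 153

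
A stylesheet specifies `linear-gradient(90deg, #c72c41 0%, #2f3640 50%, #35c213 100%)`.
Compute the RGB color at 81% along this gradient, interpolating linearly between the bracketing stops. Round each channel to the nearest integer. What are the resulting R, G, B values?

(51, 141, 36)

81% lies between the 50% and 100% stops, so the local fraction is t = (81 − 50)/(100 − 50) = 31/50 ≈ 0.62.
#2f3640 → (47, 54, 64); #35c213 → (53, 194, 19).
R = 47 + 0.62 × (53 − 47) = 50.72 → 51
G = 54 + 0.62 × (194 − 54) = 140.8 → 141
B = 64 + 0.62 × (19 − 64) = 36.1 → 36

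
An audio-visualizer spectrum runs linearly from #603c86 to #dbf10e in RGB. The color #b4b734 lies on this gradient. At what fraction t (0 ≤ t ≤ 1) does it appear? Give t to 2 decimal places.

Invert the lerp on the G channel (largest span, 181): t = (183 − 60) / (241 − 60) = 123/181 = 0.67956.
Check on R: (180 − 96)/(219 − 96) = 0.6829 ✓

0.68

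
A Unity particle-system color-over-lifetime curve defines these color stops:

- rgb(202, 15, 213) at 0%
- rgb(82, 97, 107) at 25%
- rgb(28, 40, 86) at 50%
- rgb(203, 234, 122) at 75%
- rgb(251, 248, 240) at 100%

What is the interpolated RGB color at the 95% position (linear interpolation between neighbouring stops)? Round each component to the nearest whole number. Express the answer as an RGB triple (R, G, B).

(241, 245, 216)

95% lies between the 75% and 100% stops, so the local fraction is t = (95 − 75)/(100 − 75) = 20/25 ≈ 0.8.
R = 203 + 0.8 × (251 − 203) = 241.4 → 241
G = 234 + 0.8 × (248 − 234) = 245.2 → 245
B = 122 + 0.8 × (240 − 122) = 216.4 → 216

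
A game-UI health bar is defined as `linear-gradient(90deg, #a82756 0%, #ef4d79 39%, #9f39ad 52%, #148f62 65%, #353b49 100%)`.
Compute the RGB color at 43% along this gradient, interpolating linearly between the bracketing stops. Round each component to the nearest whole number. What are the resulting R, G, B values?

(214, 71, 137)

43% lies between the 39% and 52% stops, so the local fraction is t = (43 − 39)/(52 − 39) = 4/13 ≈ 0.3077.
#ef4d79 → (239, 77, 121); #9f39ad → (159, 57, 173).
R = 239 + 0.3077 × (159 − 239) = 214.384 → 214
G = 77 + 0.3077 × (57 − 77) = 70.846 → 71
B = 121 + 0.3077 × (173 − 121) = 137 → 137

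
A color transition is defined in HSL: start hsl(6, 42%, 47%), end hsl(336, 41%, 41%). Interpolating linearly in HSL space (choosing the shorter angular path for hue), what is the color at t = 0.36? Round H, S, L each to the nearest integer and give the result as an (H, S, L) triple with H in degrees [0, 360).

Hue: 336 − 6 = 330°, but |330| > 180 so the shorter arc goes the other way: Δh = 330 − 360 = -30°.
H = 6 + 0.36 × (-30) = -4.8 → -5 → -5 mod 360 = 355°
S = 42 + 0.36 × (41 − 42) = 41.64 → 42%
L = 47 + 0.36 × (41 − 47) = 44.84 → 45%

(355, 42, 45)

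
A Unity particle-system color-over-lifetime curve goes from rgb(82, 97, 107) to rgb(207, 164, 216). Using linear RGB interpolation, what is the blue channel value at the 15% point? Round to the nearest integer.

123

B = 107 + 0.15 × (216 − 107) = 123.35 → 123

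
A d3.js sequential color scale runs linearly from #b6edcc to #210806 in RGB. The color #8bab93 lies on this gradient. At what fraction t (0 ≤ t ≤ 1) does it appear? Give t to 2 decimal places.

Invert the lerp on the G channel (largest span, 229): t = (171 − 237) / (8 − 237) = -66/-229 = 0.28821.
Check on R: (139 − 182)/(33 − 182) = 0.2886 ✓

0.29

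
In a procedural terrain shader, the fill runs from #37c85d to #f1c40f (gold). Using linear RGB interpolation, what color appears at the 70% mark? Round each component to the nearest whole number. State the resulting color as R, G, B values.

#37c85d → (55, 200, 93); #f1c40f → (241, 196, 15).
70% corresponds to t = 0.7.
R = 55 + 0.7 × (241 − 55) = 55 + 0.7 × 186 = 185.2 → 185
G = 200 + 0.7 × (196 − 200) = 200 + 0.7 × -4 = 197.2 → 197
B = 93 + 0.7 × (15 − 93) = 93 + 0.7 × -78 = 38.4 → 38
So the blended color is (185, 197, 38), about #b9c526.

(185, 197, 38)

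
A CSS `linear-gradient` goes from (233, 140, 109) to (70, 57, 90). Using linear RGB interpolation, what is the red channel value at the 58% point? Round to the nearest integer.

R = 233 + 0.58 × (70 − 233) = 138.46 → 138

138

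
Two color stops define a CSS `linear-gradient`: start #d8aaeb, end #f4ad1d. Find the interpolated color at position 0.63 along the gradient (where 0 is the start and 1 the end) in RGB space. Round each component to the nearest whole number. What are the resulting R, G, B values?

(234, 172, 105)

#d8aaeb → (216, 170, 235); #f4ad1d → (244, 173, 29).
R = 216 + 0.63 × (244 − 216) = 216 + 0.63 × 28 = 233.64 → 234
G = 170 + 0.63 × (173 − 170) = 170 + 0.63 × 3 = 171.89 → 172
B = 235 + 0.63 × (29 − 235) = 235 + 0.63 × -206 = 105.22 → 105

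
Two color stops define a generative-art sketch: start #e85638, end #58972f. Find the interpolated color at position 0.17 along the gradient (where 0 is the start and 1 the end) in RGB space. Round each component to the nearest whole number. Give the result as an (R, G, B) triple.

#e85638 → (232, 86, 56); #58972f → (88, 151, 47).
R = 232 + 0.17 × (88 − 232) = 232 + 0.17 × -144 = 207.52 → 208
G = 86 + 0.17 × (151 − 86) = 86 + 0.17 × 65 = 97.05 → 97
B = 56 + 0.17 × (47 − 56) = 56 + 0.17 × -9 = 54.47 → 54

(208, 97, 54)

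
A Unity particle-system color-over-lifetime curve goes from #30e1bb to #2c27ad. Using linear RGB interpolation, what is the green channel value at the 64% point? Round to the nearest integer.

106

G₁ = 225 (from #30e1bb), G₂ = 39 (from #2c27ad).
G = 225 + 0.64 × (39 − 225) = 105.96 → 106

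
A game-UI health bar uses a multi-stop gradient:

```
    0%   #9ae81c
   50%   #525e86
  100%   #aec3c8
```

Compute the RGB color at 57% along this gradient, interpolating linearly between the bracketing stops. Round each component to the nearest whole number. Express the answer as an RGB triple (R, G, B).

(95, 108, 143)

57% lies between the 50% and 100% stops, so the local fraction is t = (57 − 50)/(100 − 50) = 7/50 ≈ 0.14.
#525e86 → (82, 94, 134); #aec3c8 → (174, 195, 200).
R = 82 + 0.14 × (174 − 82) = 94.88 → 95
G = 94 + 0.14 × (195 − 94) = 108.14 → 108
B = 134 + 0.14 × (200 − 134) = 143.24 → 143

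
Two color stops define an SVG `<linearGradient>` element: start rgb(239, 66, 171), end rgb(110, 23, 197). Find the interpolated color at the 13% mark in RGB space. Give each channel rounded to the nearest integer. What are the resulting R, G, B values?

(222, 60, 174)

13% corresponds to t = 0.13.
R = 239 + 0.13 × (110 − 239) = 239 + 0.13 × -129 = 222.23 → 222
G = 66 + 0.13 × (23 − 66) = 66 + 0.13 × -43 = 60.41 → 60
B = 171 + 0.13 × (197 − 171) = 171 + 0.13 × 26 = 174.38 → 174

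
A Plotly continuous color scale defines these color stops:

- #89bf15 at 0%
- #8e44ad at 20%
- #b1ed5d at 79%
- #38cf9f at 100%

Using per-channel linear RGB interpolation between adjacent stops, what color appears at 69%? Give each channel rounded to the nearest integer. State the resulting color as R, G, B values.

69% lies between the 20% and 79% stops, so the local fraction is t = (69 − 20)/(79 − 20) = 49/59 ≈ 0.8305.
#8e44ad → (142, 68, 173); #b1ed5d → (177, 237, 93).
R = 142 + 0.8305 × (177 − 142) = 171.067 → 171
G = 68 + 0.8305 × (237 − 68) = 208.355 → 208
B = 173 + 0.8305 × (93 − 173) = 106.56 → 107

(171, 208, 107)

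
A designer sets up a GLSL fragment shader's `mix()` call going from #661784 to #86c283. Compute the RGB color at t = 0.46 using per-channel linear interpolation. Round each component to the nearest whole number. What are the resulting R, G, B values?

(117, 102, 132)

#661784 → (102, 23, 132); #86c283 → (134, 194, 131).
R = 102 + 0.46 × (134 − 102) = 102 + 0.46 × 32 = 116.72 → 117
G = 23 + 0.46 × (194 − 23) = 23 + 0.46 × 171 = 101.66 → 102
B = 132 + 0.46 × (131 − 132) = 132 + 0.46 × -1 = 131.54 → 132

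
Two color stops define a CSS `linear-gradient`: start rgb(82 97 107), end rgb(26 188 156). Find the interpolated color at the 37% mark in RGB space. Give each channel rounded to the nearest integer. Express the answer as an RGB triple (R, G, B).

37% corresponds to t = 0.37.
R = 82 + 0.37 × (26 − 82) = 82 + 0.37 × -56 = 61.28 → 61
G = 97 + 0.37 × (188 − 97) = 97 + 0.37 × 91 = 130.67 → 131
B = 107 + 0.37 × (156 − 107) = 107 + 0.37 × 49 = 125.13 → 125
So the blended color is (61, 131, 125), about #3d837d.

(61, 131, 125)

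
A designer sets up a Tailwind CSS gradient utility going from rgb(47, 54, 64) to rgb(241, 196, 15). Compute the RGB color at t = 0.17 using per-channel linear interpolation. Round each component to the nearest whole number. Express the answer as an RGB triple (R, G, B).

R = 47 + 0.17 × (241 − 47) = 47 + 0.17 × 194 = 79.98 → 80
G = 54 + 0.17 × (196 − 54) = 54 + 0.17 × 142 = 78.14 → 78
B = 64 + 0.17 × (15 − 64) = 64 + 0.17 × -49 = 55.67 → 56

(80, 78, 56)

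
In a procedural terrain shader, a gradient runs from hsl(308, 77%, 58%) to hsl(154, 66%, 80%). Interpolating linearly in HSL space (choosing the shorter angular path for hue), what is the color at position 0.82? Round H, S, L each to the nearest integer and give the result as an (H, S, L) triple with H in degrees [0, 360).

Hue arc: Δh = 154 − 308 = -154° (|Δh| ≤ 180, already the shorter path).
H = 308 + 0.82 × (-154) = 181.72 → 182°
S = 77 + 0.82 × (66 − 77) = 67.98 → 68%
L = 58 + 0.82 × (80 − 58) = 76.04 → 76%

(182, 68, 76)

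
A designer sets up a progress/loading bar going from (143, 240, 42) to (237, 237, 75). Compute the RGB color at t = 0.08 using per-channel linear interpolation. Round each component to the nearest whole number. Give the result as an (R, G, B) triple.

R = 143 + 0.08 × (237 − 143) = 143 + 0.08 × 94 = 150.52 → 151
G = 240 + 0.08 × (237 − 240) = 240 + 0.08 × -3 = 239.76 → 240
B = 42 + 0.08 × (75 − 42) = 42 + 0.08 × 33 = 44.64 → 45

(151, 240, 45)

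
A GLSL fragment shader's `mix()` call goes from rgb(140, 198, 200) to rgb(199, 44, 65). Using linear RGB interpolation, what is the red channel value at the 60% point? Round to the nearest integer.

R = 140 + 0.6 × (199 − 140) = 175.4 → 175

175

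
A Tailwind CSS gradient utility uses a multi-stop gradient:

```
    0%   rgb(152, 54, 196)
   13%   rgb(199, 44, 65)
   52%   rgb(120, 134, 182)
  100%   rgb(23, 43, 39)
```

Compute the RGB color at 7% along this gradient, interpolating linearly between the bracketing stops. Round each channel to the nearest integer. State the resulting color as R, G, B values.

7% lies between the 0% and 13% stops, so the local fraction is t = (7 − 0)/(13 − 0) = 7/13 ≈ 0.5385.
R = 152 + 0.5385 × (199 − 152) = 177.31 → 177
G = 54 + 0.5385 × (44 − 54) = 48.615 → 49
B = 196 + 0.5385 × (65 − 196) = 125.457 → 125

(177, 49, 125)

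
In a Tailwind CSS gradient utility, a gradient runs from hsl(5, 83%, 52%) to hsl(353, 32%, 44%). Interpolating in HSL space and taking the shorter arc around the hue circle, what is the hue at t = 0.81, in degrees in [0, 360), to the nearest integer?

Hue: 353 − 5 = 348°, but |348| > 180 so the shorter arc goes the other way: Δh = 348 − 360 = -12°.
H = 5 + 0.81 × (-12) = -4.72 → -5 → -5 mod 360 = 355°

355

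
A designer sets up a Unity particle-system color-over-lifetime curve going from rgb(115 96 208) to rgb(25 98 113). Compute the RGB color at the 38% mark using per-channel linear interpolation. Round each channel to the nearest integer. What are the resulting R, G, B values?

38% corresponds to t = 0.38.
R = 115 + 0.38 × (25 − 115) = 115 + 0.38 × -90 = 80.8 → 81
G = 96 + 0.38 × (98 − 96) = 96 + 0.38 × 2 = 96.76 → 97
B = 208 + 0.38 × (113 − 208) = 208 + 0.38 × -95 = 171.9 → 172

(81, 97, 172)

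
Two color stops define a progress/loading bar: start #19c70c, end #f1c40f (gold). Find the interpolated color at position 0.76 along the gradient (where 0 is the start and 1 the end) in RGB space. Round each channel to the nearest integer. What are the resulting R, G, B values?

(189, 197, 14)

#19c70c → (25, 199, 12); #f1c40f → (241, 196, 15).
R = 25 + 0.76 × (241 − 25) = 25 + 0.76 × 216 = 189.16 → 189
G = 199 + 0.76 × (196 − 199) = 199 + 0.76 × -3 = 196.72 → 197
B = 12 + 0.76 × (15 − 12) = 12 + 0.76 × 3 = 14.28 → 14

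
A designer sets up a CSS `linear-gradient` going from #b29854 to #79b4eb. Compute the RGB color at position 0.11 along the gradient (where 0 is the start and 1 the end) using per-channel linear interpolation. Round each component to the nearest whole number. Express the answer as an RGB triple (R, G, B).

#b29854 → (178, 152, 84); #79b4eb → (121, 180, 235).
R = 178 + 0.11 × (121 − 178) = 178 + 0.11 × -57 = 171.73 → 172
G = 152 + 0.11 × (180 − 152) = 152 + 0.11 × 28 = 155.08 → 155
B = 84 + 0.11 × (235 − 84) = 84 + 0.11 × 151 = 100.61 → 101
So the blended color is (172, 155, 101), about #ac9b65.

(172, 155, 101)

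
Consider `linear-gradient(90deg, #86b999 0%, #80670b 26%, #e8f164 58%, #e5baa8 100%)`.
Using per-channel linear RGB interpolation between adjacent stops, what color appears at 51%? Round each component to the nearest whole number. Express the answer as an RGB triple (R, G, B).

(209, 211, 81)

51% lies between the 26% and 58% stops, so the local fraction is t = (51 − 26)/(58 − 26) = 25/32 ≈ 0.7812.
#80670b → (128, 103, 11); #e8f164 → (232, 241, 100).
R = 128 + 0.7812 × (232 − 128) = 209.245 → 209
G = 103 + 0.7812 × (241 − 103) = 210.806 → 211
B = 11 + 0.7812 × (100 − 11) = 80.527 → 81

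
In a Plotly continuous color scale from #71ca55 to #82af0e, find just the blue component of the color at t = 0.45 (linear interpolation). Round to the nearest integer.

B₁ = 85 (from #71ca55), B₂ = 14 (from #82af0e).
B = 85 + 0.45 × (14 − 85) = 53.05 → 53

53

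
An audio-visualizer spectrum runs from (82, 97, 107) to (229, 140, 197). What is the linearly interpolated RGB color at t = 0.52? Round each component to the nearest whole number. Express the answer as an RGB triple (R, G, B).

(158, 119, 154)

R = 82 + 0.52 × (229 − 82) = 82 + 0.52 × 147 = 158.44 → 158
G = 97 + 0.52 × (140 − 97) = 97 + 0.52 × 43 = 119.36 → 119
B = 107 + 0.52 × (197 − 107) = 107 + 0.52 × 90 = 153.8 → 154
So the blended color is (158, 119, 154), about #9e779a.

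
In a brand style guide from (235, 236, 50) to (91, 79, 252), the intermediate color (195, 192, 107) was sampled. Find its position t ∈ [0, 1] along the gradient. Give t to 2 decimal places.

0.28

Invert the lerp on the B channel (largest span, 202): t = (107 − 50) / (252 − 50) = 57/202 = 0.28218.
Check on R: (195 − 235)/(91 − 235) = 0.2778 ✓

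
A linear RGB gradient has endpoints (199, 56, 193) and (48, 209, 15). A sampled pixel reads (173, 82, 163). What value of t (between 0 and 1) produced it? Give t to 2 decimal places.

Invert the lerp on the B channel (largest span, 178): t = (163 − 193) / (15 − 193) = -30/-178 = 0.16854.
Check on R: (173 − 199)/(48 − 199) = 0.1722 ✓

0.17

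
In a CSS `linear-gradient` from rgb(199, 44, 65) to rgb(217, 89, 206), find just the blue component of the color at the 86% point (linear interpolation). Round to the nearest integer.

186

B = 65 + 0.86 × (206 − 65) = 186.26 → 186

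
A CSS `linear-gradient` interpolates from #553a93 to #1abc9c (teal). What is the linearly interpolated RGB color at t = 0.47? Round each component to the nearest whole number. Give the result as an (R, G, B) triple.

(57, 119, 151)

#553a93 → (85, 58, 147); #1abc9c → (26, 188, 156).
R = 85 + 0.47 × (26 − 85) = 85 + 0.47 × -59 = 57.27 → 57
G = 58 + 0.47 × (188 − 58) = 58 + 0.47 × 130 = 119.1 → 119
B = 147 + 0.47 × (156 − 147) = 147 + 0.47 × 9 = 151.23 → 151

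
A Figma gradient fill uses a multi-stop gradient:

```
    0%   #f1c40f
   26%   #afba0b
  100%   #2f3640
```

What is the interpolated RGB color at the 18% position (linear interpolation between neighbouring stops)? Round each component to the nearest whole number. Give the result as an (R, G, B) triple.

(195, 189, 12)

18% lies between the 0% and 26% stops, so the local fraction is t = (18 − 0)/(26 − 0) = 18/26 ≈ 0.6923.
#f1c40f → (241, 196, 15); #afba0b → (175, 186, 11).
R = 241 + 0.6923 × (175 − 241) = 195.308 → 195
G = 196 + 0.6923 × (186 − 196) = 189.077 → 189
B = 15 + 0.6923 × (11 − 15) = 12.231 → 12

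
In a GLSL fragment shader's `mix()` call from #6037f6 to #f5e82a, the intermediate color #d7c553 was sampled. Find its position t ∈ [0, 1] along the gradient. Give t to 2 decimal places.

0.80

Invert the lerp on the B channel (largest span, 204): t = (83 − 246) / (42 − 246) = -163/-204 = 0.79902.
Check on R: (215 − 96)/(245 − 96) = 0.7987 ✓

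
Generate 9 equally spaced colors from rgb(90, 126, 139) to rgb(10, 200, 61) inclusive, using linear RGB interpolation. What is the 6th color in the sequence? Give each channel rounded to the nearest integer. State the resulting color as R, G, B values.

With 9 swatches and endpoints inclusive, swatch 6 sits at t = (6 − 1)/(9 − 1) = 5/8 ≈ 0.625.
R = 90 + 0.625 × (10 − 90) = 40 → 40
G = 126 + 0.625 × (200 − 126) = 172.25 → 172
B = 139 + 0.625 × (61 − 139) = 90.25 → 90

(40, 172, 90)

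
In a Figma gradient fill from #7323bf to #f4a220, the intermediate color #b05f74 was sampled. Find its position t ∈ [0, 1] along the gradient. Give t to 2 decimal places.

Invert the lerp on the B channel (largest span, 159): t = (116 − 191) / (32 − 191) = -75/-159 = 0.4717.
Check on R: (176 − 115)/(244 − 115) = 0.4729 ✓

0.47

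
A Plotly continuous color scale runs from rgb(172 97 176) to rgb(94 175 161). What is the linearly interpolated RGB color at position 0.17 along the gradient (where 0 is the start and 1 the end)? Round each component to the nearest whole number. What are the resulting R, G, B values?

R = 172 + 0.17 × (94 − 172) = 172 + 0.17 × -78 = 158.74 → 159
G = 97 + 0.17 × (175 − 97) = 97 + 0.17 × 78 = 110.26 → 110
B = 176 + 0.17 × (161 − 176) = 176 + 0.17 × -15 = 173.45 → 173
So the blended color is (159, 110, 173), about #9f6ead.

(159, 110, 173)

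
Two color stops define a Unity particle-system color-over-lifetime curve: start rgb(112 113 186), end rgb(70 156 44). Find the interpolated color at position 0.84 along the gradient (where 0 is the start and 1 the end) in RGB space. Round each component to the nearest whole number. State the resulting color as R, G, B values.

R = 112 + 0.84 × (70 − 112) = 112 + 0.84 × -42 = 76.72 → 77
G = 113 + 0.84 × (156 − 113) = 113 + 0.84 × 43 = 149.12 → 149
B = 186 + 0.84 × (44 − 186) = 186 + 0.84 × -142 = 66.72 → 67

(77, 149, 67)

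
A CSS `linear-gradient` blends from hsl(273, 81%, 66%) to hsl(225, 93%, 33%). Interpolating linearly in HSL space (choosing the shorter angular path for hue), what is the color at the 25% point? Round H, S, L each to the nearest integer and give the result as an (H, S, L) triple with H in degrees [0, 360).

Hue arc: Δh = 225 − 273 = -48° (|Δh| ≤ 180, already the shorter path).
H = 273 + 0.25 × (-48) = 261 → 261°
S = 81 + 0.25 × (93 − 81) = 84 → 84%
L = 66 + 0.25 × (33 − 66) = 57.75 → 58%

(261, 84, 58)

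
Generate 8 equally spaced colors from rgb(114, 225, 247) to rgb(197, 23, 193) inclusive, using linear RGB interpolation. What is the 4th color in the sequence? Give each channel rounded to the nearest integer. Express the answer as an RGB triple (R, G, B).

(150, 138, 224)

With 8 swatches and endpoints inclusive, swatch 4 sits at t = (4 − 1)/(8 − 1) = 3/7 ≈ 0.4286.
R = 114 + 0.4286 × (197 − 114) = 149.574 → 150
G = 225 + 0.4286 × (23 − 225) = 138.423 → 138
B = 247 + 0.4286 × (193 − 247) = 223.856 → 224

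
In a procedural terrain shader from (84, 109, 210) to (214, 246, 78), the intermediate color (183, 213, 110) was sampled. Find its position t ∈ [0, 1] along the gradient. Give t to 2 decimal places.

0.76

Invert the lerp on the G channel (largest span, 137): t = (213 − 109) / (246 − 109) = 104/137 = 0.75912.
Check on R: (183 − 84)/(214 − 84) = 0.7615 ✓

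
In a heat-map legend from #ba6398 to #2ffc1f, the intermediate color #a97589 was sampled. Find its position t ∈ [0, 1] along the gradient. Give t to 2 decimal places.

Invert the lerp on the G channel (largest span, 153): t = (117 − 99) / (252 − 99) = 18/153 = 0.11765.
Check on R: (169 − 186)/(47 − 186) = 0.1223 ✓

0.12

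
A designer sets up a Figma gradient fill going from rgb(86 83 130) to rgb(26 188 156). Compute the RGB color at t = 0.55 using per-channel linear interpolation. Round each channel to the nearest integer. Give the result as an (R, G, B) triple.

(53, 141, 144)

R = 86 + 0.55 × (26 − 86) = 86 + 0.55 × -60 = 53 → 53
G = 83 + 0.55 × (188 − 83) = 83 + 0.55 × 105 = 140.75 → 141
B = 130 + 0.55 × (156 − 130) = 130 + 0.55 × 26 = 144.3 → 144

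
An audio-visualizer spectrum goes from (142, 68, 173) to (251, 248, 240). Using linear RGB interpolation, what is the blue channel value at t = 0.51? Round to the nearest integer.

207

B = 173 + 0.51 × (240 − 173) = 207.17 → 207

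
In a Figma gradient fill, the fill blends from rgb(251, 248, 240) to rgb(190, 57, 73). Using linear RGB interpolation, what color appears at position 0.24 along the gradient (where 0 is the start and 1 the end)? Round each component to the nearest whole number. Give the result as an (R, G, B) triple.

R = 251 + 0.24 × (190 − 251) = 251 + 0.24 × -61 = 236.36 → 236
G = 248 + 0.24 × (57 − 248) = 248 + 0.24 × -191 = 202.16 → 202
B = 240 + 0.24 × (73 − 240) = 240 + 0.24 × -167 = 199.92 → 200
So the blended color is (236, 202, 200), about #eccac8.

(236, 202, 200)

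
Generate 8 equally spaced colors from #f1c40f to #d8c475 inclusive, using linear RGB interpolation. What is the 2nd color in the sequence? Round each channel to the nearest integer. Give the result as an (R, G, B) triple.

(237, 196, 30)

With 8 swatches and endpoints inclusive, swatch 2 sits at t = (2 − 1)/(8 − 1) = 1/7 ≈ 0.1429.
#f1c40f → (241, 196, 15); #d8c475 → (216, 196, 117).
R = 241 + 0.1429 × (216 − 241) = 237.428 → 237
G = 196 + 0.1429 × (196 − 196) = 196 → 196
B = 15 + 0.1429 × (117 − 15) = 29.576 → 30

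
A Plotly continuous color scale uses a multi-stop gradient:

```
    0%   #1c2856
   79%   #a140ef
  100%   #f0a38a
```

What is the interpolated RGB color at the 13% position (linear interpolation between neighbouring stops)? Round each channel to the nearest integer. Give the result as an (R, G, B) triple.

13% lies between the 0% and 79% stops, so the local fraction is t = (13 − 0)/(79 − 0) = 13/79 ≈ 0.1646.
#1c2856 → (28, 40, 86); #a140ef → (161, 64, 239).
R = 28 + 0.1646 × (161 − 28) = 49.892 → 50
G = 40 + 0.1646 × (64 − 40) = 43.95 → 44
B = 86 + 0.1646 × (239 − 86) = 111.184 → 111

(50, 44, 111)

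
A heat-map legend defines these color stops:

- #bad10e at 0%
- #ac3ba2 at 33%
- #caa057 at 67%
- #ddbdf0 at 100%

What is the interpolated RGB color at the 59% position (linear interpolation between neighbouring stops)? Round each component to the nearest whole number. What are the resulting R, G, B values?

59% lies between the 33% and 67% stops, so the local fraction is t = (59 − 33)/(67 − 33) = 26/34 ≈ 0.7647.
#ac3ba2 → (172, 59, 162); #caa057 → (202, 160, 87).
R = 172 + 0.7647 × (202 − 172) = 194.941 → 195
G = 59 + 0.7647 × (160 − 59) = 136.235 → 136
B = 162 + 0.7647 × (87 − 162) = 104.647 → 105

(195, 136, 105)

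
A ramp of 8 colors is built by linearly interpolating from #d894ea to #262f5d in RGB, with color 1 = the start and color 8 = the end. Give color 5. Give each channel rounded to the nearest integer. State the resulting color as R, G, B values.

With 8 swatches and endpoints inclusive, swatch 5 sits at t = (5 − 1)/(8 − 1) = 4/7 ≈ 0.5714.
#d894ea → (216, 148, 234); #262f5d → (38, 47, 93).
R = 216 + 0.5714 × (38 − 216) = 114.291 → 114
G = 148 + 0.5714 × (47 − 148) = 90.289 → 90
B = 234 + 0.5714 × (93 − 234) = 153.433 → 153

(114, 90, 153)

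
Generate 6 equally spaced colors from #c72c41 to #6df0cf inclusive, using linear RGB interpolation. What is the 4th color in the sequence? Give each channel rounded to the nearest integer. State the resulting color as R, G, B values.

(145, 162, 150)

With 6 swatches and endpoints inclusive, swatch 4 sits at t = (4 − 1)/(6 − 1) = 3/5 ≈ 0.6.
#c72c41 → (199, 44, 65); #6df0cf → (109, 240, 207).
R = 199 + 0.6 × (109 − 199) = 145 → 145
G = 44 + 0.6 × (240 − 44) = 161.6 → 162
B = 65 + 0.6 × (207 − 65) = 150.2 → 150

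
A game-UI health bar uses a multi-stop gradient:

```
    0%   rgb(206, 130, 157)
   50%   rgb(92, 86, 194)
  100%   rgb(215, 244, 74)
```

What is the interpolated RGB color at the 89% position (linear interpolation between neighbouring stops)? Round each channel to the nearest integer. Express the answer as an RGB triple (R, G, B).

89% lies between the 50% and 100% stops, so the local fraction is t = (89 − 50)/(100 − 50) = 39/50 ≈ 0.78.
R = 92 + 0.78 × (215 − 92) = 187.94 → 188
G = 86 + 0.78 × (244 − 86) = 209.24 → 209
B = 194 + 0.78 × (74 − 194) = 100.4 → 100

(188, 209, 100)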